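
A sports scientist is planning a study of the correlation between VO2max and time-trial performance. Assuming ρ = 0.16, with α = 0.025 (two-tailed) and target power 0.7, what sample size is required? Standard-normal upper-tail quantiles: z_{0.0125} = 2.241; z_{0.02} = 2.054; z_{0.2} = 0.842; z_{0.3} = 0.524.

Fisher's z: C = ½·ln((1+r)/(1−r)) = ½·ln(1.3810) = 0.1614.
n = ((z_{α/2} + z_β)/C)² + 3.
(2.241 + 0.524) / 0.1614 = 2.765 / 0.1614 = 17.131.
n = 17.131² + 3 = 293.48 + 3 = 296.5.
Round up.

n = 297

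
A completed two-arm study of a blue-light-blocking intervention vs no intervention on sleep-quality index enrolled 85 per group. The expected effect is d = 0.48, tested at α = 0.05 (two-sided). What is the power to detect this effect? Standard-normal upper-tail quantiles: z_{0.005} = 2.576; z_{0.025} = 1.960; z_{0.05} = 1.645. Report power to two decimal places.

For two equal groups, power = Φ(d·√(n/2) − z_{α/2}).
d·√(n/2) = 0.48 × √(85/2) = 0.48 × 6.519 = 3.129.
z_β = 3.129 − 1.960 = 1.169.
Power = Φ(1.169) = 0.879.

power ≈ 0.88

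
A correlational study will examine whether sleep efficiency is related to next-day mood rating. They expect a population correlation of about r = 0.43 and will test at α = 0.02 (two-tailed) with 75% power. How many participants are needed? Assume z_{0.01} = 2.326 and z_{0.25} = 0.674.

Fisher's z: C = ½·ln((1+r)/(1−r)) = ½·ln(2.5088) = 0.4599.
n = ((z_{α/2} + z_β)/C)² + 3.
(2.326 + 0.674) / 0.4599 = 3.000 / 0.4599 = 6.523.
n = 6.523² + 3 = 42.55 + 3 = 45.6.
Round up.

n = 46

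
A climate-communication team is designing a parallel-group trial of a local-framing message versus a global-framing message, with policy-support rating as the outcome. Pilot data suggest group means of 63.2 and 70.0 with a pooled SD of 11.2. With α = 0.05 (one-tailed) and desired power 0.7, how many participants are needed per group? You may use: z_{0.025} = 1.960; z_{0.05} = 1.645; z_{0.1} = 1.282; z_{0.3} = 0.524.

Cohen's d = |M₁ − M₂| / SD_pooled = |63.2 − 70.0| / 11.2 = 6.8 / 11.2 = 0.607.
For two independent groups with equal n: n = 2·((z_{α} + z_β) / d)².
z_{α} + z_β = 1.645 + 0.524 = 2.169.
n = 2 × (2.169 / 0.607)² = 2 × 3.573² = 2 × 12.77 = 25.5.
Round up to the next whole participant.

n = 26 per group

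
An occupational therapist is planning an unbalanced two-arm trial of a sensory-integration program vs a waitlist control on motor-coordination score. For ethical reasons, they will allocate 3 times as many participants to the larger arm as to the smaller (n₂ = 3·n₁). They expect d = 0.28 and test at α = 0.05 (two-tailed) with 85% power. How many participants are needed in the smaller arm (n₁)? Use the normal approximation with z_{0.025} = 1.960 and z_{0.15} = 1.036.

n₁ = 153

With allocation ratio k = n₂/n₁ = 3, Var(x̄₁−x̄₂) = σ²(1/n₁ + 1/(k·n₁)) = σ²·(k+1)/(k·n₁).
So n₁ = (1 + 1/k)·((z_{α/2} + z_β)/d)² = 1.333 × (2.996/0.28)².
n₁ = 1.333 × 114.49 = 152.7.
Round up: n₁ = 153, giving n₂ = 3 × 153 = 459.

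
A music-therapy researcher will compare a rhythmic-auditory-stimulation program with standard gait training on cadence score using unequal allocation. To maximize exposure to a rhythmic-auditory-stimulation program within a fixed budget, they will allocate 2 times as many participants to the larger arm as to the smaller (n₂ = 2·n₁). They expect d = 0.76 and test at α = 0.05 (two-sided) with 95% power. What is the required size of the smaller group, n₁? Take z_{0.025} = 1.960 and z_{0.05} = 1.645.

With allocation ratio k = n₂/n₁ = 2, Var(x̄₁−x̄₂) = σ²(1/n₁ + 1/(k·n₁)) = σ²·(k+1)/(k·n₁).
So n₁ = (1 + 1/k)·((z_{α/2} + z_β)/d)² = 1.500 × (3.605/0.76)².
n₁ = 1.500 × 22.50 = 33.8.
Round up: n₁ = 34, giving n₂ = 2 × 34 = 68.

n₁ = 34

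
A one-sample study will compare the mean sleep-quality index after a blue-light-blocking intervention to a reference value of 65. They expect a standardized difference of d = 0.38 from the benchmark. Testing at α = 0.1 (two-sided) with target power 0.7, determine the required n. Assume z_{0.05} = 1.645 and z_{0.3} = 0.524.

For a one-sample test: n = ((z_{α/2} + z_β) / d)².
z_{α/2} + z_β = 1.645 + 0.524 = 2.169.
n = (2.169 / 0.38)² = 5.708² = 32.58.
Round up.

n = 33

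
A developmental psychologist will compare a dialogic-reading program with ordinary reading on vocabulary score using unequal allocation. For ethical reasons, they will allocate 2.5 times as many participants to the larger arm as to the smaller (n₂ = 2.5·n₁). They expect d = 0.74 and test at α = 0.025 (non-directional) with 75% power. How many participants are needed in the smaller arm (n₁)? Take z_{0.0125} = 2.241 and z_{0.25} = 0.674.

With allocation ratio k = n₂/n₁ = 2.5, Var(x̄₁−x̄₂) = σ²(1/n₁ + 1/(k·n₁)) = σ²·(k+1)/(k·n₁).
So n₁ = (1 + 1/k)·((z_{α/2} + z_β)/d)² = 1.400 × (2.915/0.74)².
n₁ = 1.400 × 15.52 = 21.7.
Round up: n₁ = 22, giving n₂ = 2.5 × 22 = 55.

n₁ = 22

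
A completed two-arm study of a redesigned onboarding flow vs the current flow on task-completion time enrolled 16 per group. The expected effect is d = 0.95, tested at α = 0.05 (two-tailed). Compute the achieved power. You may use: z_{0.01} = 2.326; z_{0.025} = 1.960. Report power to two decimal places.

power ≈ 0.77

For two equal groups, power = Φ(d·√(n/2) − z_{α/2}).
d·√(n/2) = 0.95 × √(16/2) = 0.95 × 2.828 = 2.687.
z_β = 2.687 − 1.960 = 0.727.
Power = Φ(0.727) = 0.766.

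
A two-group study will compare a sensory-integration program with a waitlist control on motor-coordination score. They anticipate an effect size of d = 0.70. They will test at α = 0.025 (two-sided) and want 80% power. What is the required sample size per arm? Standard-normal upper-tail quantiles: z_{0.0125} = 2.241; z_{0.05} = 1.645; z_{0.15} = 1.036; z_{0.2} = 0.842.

For two independent groups with equal n: n = 2·((z_{α/2} + z_β) / d)².
z_{α/2} + z_β = 2.241 + 0.842 = 3.083.
n = 2 × (3.083 / 0.70)² = 2 × 4.404² = 2 × 19.40 = 38.8.
Round up to the next whole participant.

n = 39 per group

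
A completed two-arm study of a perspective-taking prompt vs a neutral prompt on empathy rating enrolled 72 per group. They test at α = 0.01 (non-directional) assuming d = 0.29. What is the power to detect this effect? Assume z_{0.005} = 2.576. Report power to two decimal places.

For two equal groups, power = Φ(d·√(n/2) − z_{α/2}).
d·√(n/2) = 0.29 × √(72/2) = 0.29 × 6.000 = 1.740.
z_β = 1.740 − 2.576 = -0.836.
Power = Φ(-0.836) = 0.202.

power ≈ 0.20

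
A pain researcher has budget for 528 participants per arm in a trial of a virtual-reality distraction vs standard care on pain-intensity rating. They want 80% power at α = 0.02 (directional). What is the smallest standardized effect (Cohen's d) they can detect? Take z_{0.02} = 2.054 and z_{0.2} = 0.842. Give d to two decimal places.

For two independent groups of n = 528 each: d_min = (z_{α} + z_β)·√(2/n).
z-sum = 2.054 + 0.842 = 2.896.
d_min = 2.896 × √(2/528) = 2.896 × 0.0615 = 0.178.

d_min ≈ 0.18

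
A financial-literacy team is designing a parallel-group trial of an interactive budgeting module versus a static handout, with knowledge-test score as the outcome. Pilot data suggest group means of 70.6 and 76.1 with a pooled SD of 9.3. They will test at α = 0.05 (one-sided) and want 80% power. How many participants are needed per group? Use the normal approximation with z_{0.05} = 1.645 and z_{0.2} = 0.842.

n = 36 per group

Cohen's d = |M₁ − M₂| / SD_pooled = |70.6 − 76.1| / 9.3 = 5.5 / 9.3 = 0.591.
For two independent groups with equal n: n = 2·((z_{α} + z_β) / d)².
z_{α} + z_β = 1.645 + 0.842 = 2.487.
n = 2 × (2.487 / 0.591)² = 2 × 4.208² = 2 × 17.71 = 35.4.
Round up to the next whole participant.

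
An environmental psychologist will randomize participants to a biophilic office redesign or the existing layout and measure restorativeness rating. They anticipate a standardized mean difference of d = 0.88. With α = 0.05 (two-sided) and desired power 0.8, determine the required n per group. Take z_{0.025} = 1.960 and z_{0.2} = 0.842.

For two independent groups with equal n: n = 2·((z_{α/2} + z_β) / d)².
z_{α/2} + z_β = 1.960 + 0.842 = 2.802.
n = 2 × (2.802 / 0.88)² = 2 × 3.184² = 2 × 10.14 = 20.3.
Round up to the next whole participant.

n = 21 per group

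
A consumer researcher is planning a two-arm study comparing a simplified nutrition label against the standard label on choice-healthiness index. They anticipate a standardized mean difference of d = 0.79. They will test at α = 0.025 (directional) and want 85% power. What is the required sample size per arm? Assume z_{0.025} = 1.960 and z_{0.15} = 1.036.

n = 29 per group

For two independent groups with equal n: n = 2·((z_{α} + z_β) / d)².
z_{α} + z_β = 1.960 + 1.036 = 2.996.
n = 2 × (2.996 / 0.79)² = 2 × 3.792² = 2 × 14.38 = 28.8.
Round up to the next whole participant.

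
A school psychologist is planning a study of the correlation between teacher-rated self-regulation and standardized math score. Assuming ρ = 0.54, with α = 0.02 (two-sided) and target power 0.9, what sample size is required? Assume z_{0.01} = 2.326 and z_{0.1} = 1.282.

n = 39

Fisher's z: C = ½·ln((1+r)/(1−r)) = ½·ln(3.3478) = 0.6042.
n = ((z_{α/2} + z_β)/C)² + 3.
(2.326 + 1.282) / 0.6042 = 3.608 / 0.6042 = 5.972.
n = 5.972² + 3 = 35.66 + 3 = 38.7.
Round up.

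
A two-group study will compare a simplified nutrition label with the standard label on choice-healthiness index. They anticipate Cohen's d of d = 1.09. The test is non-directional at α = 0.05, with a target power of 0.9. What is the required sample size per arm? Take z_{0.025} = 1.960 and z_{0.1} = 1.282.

n = 18 per group

For two independent groups with equal n: n = 2·((z_{α/2} + z_β) / d)².
z_{α/2} + z_β = 1.960 + 1.282 = 3.242.
n = 2 × (3.242 / 1.09)² = 2 × 2.974² = 2 × 8.85 = 17.7.
Round up to the next whole participant.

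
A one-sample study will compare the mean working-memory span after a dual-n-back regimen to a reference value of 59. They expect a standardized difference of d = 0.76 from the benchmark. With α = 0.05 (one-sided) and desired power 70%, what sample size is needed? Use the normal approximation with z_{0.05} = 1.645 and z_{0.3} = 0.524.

For a one-sample test: n = ((z_{α} + z_β) / d)².
z_{α} + z_β = 1.645 + 0.524 = 2.169.
n = (2.169 / 0.76)² = 2.854² = 8.15.
Round up.

n = 9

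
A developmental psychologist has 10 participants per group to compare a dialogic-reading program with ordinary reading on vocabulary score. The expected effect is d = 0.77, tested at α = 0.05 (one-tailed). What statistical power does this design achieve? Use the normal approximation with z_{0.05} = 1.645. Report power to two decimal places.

For two equal groups, power = Φ(d·√(n/2) − z_{α}).
d·√(n/2) = 0.77 × √(10/2) = 0.77 × 2.236 = 1.722.
z_β = 1.722 − 1.645 = 0.077.
Power = Φ(0.077) = 0.531.

power ≈ 0.53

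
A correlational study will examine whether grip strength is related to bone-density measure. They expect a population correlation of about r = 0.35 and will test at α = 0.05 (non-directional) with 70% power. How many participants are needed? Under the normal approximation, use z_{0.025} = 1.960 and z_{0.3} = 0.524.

n = 50

Fisher's z: C = ½·ln((1+r)/(1−r)) = ½·ln(2.0769) = 0.3654.
n = ((z_{α/2} + z_β)/C)² + 3.
(1.960 + 0.524) / 0.3654 = 2.484 / 0.3654 = 6.798.
n = 6.798² + 3 = 46.21 + 3 = 49.2.
Round up.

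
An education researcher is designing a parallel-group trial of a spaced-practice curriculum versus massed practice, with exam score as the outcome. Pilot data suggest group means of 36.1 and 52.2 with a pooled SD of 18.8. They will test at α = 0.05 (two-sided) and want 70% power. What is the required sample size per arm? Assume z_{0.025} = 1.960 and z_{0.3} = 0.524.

n = 17 per group

Cohen's d = |M₁ − M₂| / SD_pooled = |36.1 − 52.2| / 18.8 = 16.1 / 18.8 = 0.856.
For two independent groups with equal n: n = 2·((z_{α/2} + z_β) / d)².
z_{α/2} + z_β = 1.960 + 0.524 = 2.484.
n = 2 × (2.484 / 0.856)² = 2 × 2.902² = 2 × 8.42 = 16.8.
Round up to the next whole participant.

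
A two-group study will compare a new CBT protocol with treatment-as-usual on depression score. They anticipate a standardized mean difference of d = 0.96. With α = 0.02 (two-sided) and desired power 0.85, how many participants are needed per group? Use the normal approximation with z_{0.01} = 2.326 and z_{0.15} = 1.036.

For two independent groups with equal n: n = 2·((z_{α/2} + z_β) / d)².
z_{α/2} + z_β = 2.326 + 1.036 = 3.362.
n = 2 × (3.362 / 0.96)² = 2 × 3.502² = 2 × 12.26 = 24.5.
Round up to the next whole participant.

n = 25 per group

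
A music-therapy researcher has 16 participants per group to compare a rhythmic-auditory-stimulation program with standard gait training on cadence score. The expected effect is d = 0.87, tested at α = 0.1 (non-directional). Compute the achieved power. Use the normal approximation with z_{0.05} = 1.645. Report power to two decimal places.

For two equal groups, power = Φ(d·√(n/2) − z_{α/2}).
d·√(n/2) = 0.87 × √(16/2) = 0.87 × 2.828 = 2.461.
z_β = 2.461 − 1.645 = 0.816.
Power = Φ(0.816) = 0.793.

power ≈ 0.79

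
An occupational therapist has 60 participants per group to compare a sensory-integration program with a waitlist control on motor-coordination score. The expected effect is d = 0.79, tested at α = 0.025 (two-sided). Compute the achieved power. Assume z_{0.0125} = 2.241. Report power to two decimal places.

power ≈ 0.98

For two equal groups, power = Φ(d·√(n/2) − z_{α/2}).
d·√(n/2) = 0.79 × √(60/2) = 0.79 × 5.477 = 4.327.
z_β = 4.327 − 2.241 = 2.086.
Power = Φ(2.086) = 0.982.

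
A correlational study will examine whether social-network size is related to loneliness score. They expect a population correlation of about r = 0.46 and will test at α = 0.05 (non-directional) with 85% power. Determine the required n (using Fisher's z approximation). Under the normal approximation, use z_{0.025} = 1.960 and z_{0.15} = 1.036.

n = 40

Fisher's z: C = ½·ln((1+r)/(1−r)) = ½·ln(2.7037) = 0.4973.
n = ((z_{α/2} + z_β)/C)² + 3.
(1.960 + 1.036) / 0.4973 = 2.996 / 0.4973 = 6.025.
n = 6.025² + 3 = 36.29 + 3 = 39.3.
Round up.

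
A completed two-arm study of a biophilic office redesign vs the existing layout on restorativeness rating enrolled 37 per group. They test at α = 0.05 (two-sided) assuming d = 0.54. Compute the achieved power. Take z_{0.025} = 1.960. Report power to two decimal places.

power ≈ 0.64

For two equal groups, power = Φ(d·√(n/2) − z_{α/2}).
d·√(n/2) = 0.54 × √(37/2) = 0.54 × 4.301 = 2.323.
z_β = 2.323 − 1.960 = 0.363.
Power = Φ(0.363) = 0.642.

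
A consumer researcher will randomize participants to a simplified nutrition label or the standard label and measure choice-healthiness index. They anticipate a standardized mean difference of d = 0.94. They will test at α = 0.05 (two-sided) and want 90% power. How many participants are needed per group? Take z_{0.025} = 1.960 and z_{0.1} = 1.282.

n = 24 per group

For two independent groups with equal n: n = 2·((z_{α/2} + z_β) / d)².
z_{α/2} + z_β = 1.960 + 1.282 = 3.242.
n = 2 × (3.242 / 0.94)² = 2 × 3.449² = 2 × 11.90 = 23.8.
Round up to the next whole participant.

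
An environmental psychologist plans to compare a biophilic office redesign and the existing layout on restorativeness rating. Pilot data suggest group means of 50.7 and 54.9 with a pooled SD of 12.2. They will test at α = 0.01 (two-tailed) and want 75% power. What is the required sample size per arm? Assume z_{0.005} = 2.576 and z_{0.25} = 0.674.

Cohen's d = |M₁ − M₂| / SD_pooled = |50.7 − 54.9| / 12.2 = 4.2 / 12.2 = 0.344.
For two independent groups with equal n: n = 2·((z_{α/2} + z_β) / d)².
z_{α/2} + z_β = 2.576 + 0.674 = 3.250.
n = 2 × (3.250 / 0.344)² = 2 × 9.448² = 2 × 89.26 = 178.5.
Round up to the next whole participant.

n = 179 per group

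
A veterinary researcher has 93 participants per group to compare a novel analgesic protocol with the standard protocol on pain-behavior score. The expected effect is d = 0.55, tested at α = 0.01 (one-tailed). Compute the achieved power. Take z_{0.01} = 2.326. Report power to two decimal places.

For two equal groups, power = Φ(d·√(n/2) − z_{α}).
d·√(n/2) = 0.55 × √(93/2) = 0.55 × 6.819 = 3.750.
z_β = 3.750 − 2.326 = 1.424.
Power = Φ(1.424) = 0.923.

power ≈ 0.92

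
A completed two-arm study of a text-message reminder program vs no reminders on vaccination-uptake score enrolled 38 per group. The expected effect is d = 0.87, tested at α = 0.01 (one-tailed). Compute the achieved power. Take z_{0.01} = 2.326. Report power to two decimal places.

power ≈ 0.93

For two equal groups, power = Φ(d·√(n/2) − z_{α}).
d·√(n/2) = 0.87 × √(38/2) = 0.87 × 4.359 = 3.792.
z_β = 3.792 − 2.326 = 1.466.
Power = Φ(1.466) = 0.929.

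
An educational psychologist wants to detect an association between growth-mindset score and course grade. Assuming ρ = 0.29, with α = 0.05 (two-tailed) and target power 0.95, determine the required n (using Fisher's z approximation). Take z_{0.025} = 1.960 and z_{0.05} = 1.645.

n = 149

Fisher's z: C = ½·ln((1+r)/(1−r)) = ½·ln(1.8169) = 0.2986.
n = ((z_{α/2} + z_β)/C)² + 3.
(1.960 + 1.645) / 0.2986 = 3.605 / 0.2986 = 12.073.
n = 12.073² + 3 = 145.76 + 3 = 148.8.
Round up.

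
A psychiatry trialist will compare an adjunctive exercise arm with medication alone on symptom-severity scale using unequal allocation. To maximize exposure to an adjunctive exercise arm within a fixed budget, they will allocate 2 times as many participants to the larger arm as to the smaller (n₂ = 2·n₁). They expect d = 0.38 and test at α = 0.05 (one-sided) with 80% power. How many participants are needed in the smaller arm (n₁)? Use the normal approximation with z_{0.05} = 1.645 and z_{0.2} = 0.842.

n₁ = 65

With allocation ratio k = n₂/n₁ = 2, Var(x̄₁−x̄₂) = σ²(1/n₁ + 1/(k·n₁)) = σ²·(k+1)/(k·n₁).
So n₁ = (1 + 1/k)·((z_{α} + z_β)/d)² = 1.500 × (2.487/0.38)².
n₁ = 1.500 × 42.83 = 64.3.
Round up: n₁ = 65, giving n₂ = 2 × 65 = 130.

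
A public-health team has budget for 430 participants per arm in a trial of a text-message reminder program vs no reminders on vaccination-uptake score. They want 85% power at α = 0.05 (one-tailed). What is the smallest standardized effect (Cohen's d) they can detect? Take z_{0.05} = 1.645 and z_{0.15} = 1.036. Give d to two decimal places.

d_min ≈ 0.18

For two independent groups of n = 430 each: d_min = (z_{α} + z_β)·√(2/n).
z-sum = 1.645 + 1.036 = 2.681.
d_min = 2.681 × √(2/430) = 2.681 × 0.0682 = 0.183.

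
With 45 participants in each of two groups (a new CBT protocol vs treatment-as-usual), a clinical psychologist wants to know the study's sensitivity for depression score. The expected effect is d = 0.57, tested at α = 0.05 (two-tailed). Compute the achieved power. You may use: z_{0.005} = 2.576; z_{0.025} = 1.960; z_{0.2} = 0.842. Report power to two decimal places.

power ≈ 0.77

For two equal groups, power = Φ(d·√(n/2) − z_{α/2}).
d·√(n/2) = 0.57 × √(45/2) = 0.57 × 4.743 = 2.704.
z_β = 2.704 − 1.960 = 0.744.
Power = Φ(0.744) = 0.771.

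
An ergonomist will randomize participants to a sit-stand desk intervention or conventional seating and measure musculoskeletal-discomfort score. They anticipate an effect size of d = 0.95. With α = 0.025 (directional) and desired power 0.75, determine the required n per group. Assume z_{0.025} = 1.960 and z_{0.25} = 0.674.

For two independent groups with equal n: n = 2·((z_{α} + z_β) / d)².
z_{α} + z_β = 1.960 + 0.674 = 2.634.
n = 2 × (2.634 / 0.95)² = 2 × 2.773² = 2 × 7.69 = 15.4.
Round up to the next whole participant.

n = 16 per group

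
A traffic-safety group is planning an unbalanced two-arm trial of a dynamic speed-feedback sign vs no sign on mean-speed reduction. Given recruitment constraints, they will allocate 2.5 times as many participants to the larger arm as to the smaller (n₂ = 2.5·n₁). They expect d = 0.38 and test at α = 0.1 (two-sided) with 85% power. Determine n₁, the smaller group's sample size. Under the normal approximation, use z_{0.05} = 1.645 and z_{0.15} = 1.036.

n₁ = 70

With allocation ratio k = n₂/n₁ = 2.5, Var(x̄₁−x̄₂) = σ²(1/n₁ + 1/(k·n₁)) = σ²·(k+1)/(k·n₁).
So n₁ = (1 + 1/k)·((z_{α/2} + z_β)/d)² = 1.400 × (2.681/0.38)².
n₁ = 1.400 × 49.78 = 69.7.
Round up: n₁ = 70, giving n₂ = 2.5 × 70 = 175.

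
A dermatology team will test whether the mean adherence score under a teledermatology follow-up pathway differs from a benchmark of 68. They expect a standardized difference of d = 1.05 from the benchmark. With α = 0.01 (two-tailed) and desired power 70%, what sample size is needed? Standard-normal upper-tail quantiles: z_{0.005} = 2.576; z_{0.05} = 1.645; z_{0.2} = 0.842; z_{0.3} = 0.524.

For a one-sample test: n = ((z_{α/2} + z_β) / d)².
z_{α/2} + z_β = 2.576 + 0.524 = 3.100.
n = (3.100 / 1.05)² = 2.952² = 8.72.
Round up.

n = 9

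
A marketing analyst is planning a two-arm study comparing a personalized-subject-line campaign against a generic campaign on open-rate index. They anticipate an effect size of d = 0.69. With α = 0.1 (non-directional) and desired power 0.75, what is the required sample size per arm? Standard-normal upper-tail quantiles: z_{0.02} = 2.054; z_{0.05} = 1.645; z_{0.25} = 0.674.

n = 23 per group

For two independent groups with equal n: n = 2·((z_{α/2} + z_β) / d)².
z_{α/2} + z_β = 1.645 + 0.674 = 2.319.
n = 2 × (2.319 / 0.69)² = 2 × 3.361² = 2 × 11.30 = 22.6.
Round up to the next whole participant.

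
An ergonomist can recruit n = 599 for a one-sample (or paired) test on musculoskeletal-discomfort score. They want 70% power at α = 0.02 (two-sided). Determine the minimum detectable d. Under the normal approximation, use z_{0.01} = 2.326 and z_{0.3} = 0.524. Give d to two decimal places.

d_min ≈ 0.12

For a single sample (or paired design) of n = 599: d_min = (z_{α/2} + z_β)/√n.
z-sum = 2.326 + 0.524 = 2.850.
d_min = 2.850 / √599 = 2.850 / 24.474 = 0.116.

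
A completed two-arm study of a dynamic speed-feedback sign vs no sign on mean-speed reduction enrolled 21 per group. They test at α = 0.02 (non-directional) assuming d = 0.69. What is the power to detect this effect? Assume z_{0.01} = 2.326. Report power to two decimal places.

power ≈ 0.46

For two equal groups, power = Φ(d·√(n/2) − z_{α/2}).
d·√(n/2) = 0.69 × √(21/2) = 0.69 × 3.240 = 2.236.
z_β = 2.236 − 2.326 = -0.090.
Power = Φ(-0.090) = 0.464.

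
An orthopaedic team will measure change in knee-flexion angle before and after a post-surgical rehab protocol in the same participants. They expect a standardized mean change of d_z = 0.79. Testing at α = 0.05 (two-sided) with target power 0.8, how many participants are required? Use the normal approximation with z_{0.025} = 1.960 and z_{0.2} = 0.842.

For a paired (one-sample on differences) test: n = ((z_{α/2} + z_β) / d)².
z_{α/2} + z_β = 1.960 + 0.842 = 2.802.
n = (2.802 / 0.79)² = 3.547² = 12.58.
Round up.

n = 13 pairs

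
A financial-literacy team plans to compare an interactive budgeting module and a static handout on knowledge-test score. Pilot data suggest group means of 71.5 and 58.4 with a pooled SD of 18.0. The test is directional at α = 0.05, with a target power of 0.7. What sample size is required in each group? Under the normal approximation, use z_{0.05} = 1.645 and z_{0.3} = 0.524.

n = 18 per group

Cohen's d = |M₁ − M₂| / SD_pooled = |71.5 − 58.4| / 18.0 = 13.1 / 18.0 = 0.728.
For two independent groups with equal n: n = 2·((z_{α} + z_β) / d)².
z_{α} + z_β = 1.645 + 0.524 = 2.169.
n = 2 × (2.169 / 0.728)² = 2 × 2.979² = 2 × 8.88 = 17.8.
Round up to the next whole participant.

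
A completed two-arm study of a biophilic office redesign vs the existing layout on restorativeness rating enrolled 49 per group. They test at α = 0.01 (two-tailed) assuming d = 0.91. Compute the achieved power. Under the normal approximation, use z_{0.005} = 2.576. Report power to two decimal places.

For two equal groups, power = Φ(d·√(n/2) − z_{α/2}).
d·√(n/2) = 0.91 × √(49/2) = 0.91 × 4.950 = 4.504.
z_β = 4.504 − 2.576 = 1.928.
Power = Φ(1.928) = 0.973.

power ≈ 0.97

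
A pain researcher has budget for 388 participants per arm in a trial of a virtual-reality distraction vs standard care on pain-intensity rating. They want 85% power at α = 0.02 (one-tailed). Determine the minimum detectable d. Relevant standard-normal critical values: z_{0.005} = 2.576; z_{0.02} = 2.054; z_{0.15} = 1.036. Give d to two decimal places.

d_min ≈ 0.22

For two independent groups of n = 388 each: d_min = (z_{α} + z_β)·√(2/n).
z-sum = 2.054 + 1.036 = 3.090.
d_min = 3.090 × √(2/388) = 3.090 × 0.0718 = 0.222.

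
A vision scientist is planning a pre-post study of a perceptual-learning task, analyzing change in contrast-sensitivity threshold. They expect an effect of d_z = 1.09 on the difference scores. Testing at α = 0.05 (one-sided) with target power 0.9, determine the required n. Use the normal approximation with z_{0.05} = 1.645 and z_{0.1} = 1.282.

n = 8 pairs

For a paired (one-sample on differences) test: n = ((z_{α} + z_β) / d)².
z_{α} + z_β = 1.645 + 1.282 = 2.927.
n = (2.927 / 1.09)² = 2.685² = 7.21.
Round up.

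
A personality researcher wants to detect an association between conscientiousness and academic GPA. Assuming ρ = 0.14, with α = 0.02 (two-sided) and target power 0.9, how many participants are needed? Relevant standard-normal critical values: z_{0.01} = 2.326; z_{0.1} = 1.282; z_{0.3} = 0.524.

n = 659

Fisher's z: C = ½·ln((1+r)/(1−r)) = ½·ln(1.3256) = 0.1409.
n = ((z_{α/2} + z_β)/C)² + 3.
(2.326 + 1.282) / 0.1409 = 3.608 / 0.1409 = 25.607.
n = 25.607² + 3 = 655.71 + 3 = 658.7.
Round up.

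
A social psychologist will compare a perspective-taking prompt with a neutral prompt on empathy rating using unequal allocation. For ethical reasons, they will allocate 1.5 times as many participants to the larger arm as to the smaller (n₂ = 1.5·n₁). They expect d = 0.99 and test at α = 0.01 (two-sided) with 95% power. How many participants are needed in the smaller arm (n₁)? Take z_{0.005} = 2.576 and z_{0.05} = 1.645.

With allocation ratio k = n₂/n₁ = 1.5, Var(x̄₁−x̄₂) = σ²(1/n₁ + 1/(k·n₁)) = σ²·(k+1)/(k·n₁).
So n₁ = (1 + 1/k)·((z_{α/2} + z_β)/d)² = 1.667 × (4.221/0.99)².
n₁ = 1.667 × 18.18 = 30.3.
Round up: n₁ = 31, giving n₂ = ⌈1.5 × 31⌉ = ⌈46.5⌉ = 47.

n₁ = 31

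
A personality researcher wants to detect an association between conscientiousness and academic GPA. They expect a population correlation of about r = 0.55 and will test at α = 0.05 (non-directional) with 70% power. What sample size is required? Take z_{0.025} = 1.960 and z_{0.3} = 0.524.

Fisher's z: C = ½·ln((1+r)/(1−r)) = ½·ln(3.4444) = 0.6184.
n = ((z_{α/2} + z_β)/C)² + 3.
(1.960 + 0.524) / 0.6184 = 2.484 / 0.6184 = 4.017.
n = 4.017² + 3 = 16.13 + 3 = 19.1.
Round up.

n = 20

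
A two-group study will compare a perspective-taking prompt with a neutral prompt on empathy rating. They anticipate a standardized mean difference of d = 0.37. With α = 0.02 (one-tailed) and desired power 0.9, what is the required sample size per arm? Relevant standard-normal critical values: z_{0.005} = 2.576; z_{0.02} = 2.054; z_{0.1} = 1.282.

For two independent groups with equal n: n = 2·((z_{α} + z_β) / d)².
z_{α} + z_β = 2.054 + 1.282 = 3.336.
n = 2 × (3.336 / 0.37)² = 2 × 9.016² = 2 × 81.29 = 162.6.
Round up to the next whole participant.

n = 163 per group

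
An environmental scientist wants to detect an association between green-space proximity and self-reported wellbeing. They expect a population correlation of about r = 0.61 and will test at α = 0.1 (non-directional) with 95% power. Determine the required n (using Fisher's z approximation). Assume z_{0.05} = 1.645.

Fisher's z: C = ½·ln((1+r)/(1−r)) = ½·ln(4.1282) = 0.7089.
n = ((z_{α/2} + z_β)/C)² + 3.
(1.645 + 1.645) / 0.7089 = 3.290 / 0.7089 = 4.641.
n = 4.641² + 3 = 21.54 + 3 = 24.5.
Round up.

n = 25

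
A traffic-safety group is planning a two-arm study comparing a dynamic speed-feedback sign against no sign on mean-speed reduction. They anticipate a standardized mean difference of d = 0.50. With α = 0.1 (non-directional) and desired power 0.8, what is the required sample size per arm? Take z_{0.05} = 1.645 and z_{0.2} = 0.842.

For two independent groups with equal n: n = 2·((z_{α/2} + z_β) / d)².
z_{α/2} + z_β = 1.645 + 0.842 = 2.487.
n = 2 × (2.487 / 0.50)² = 2 × 4.974² = 2 × 24.74 = 49.5.
Round up to the next whole participant.

n = 50 per group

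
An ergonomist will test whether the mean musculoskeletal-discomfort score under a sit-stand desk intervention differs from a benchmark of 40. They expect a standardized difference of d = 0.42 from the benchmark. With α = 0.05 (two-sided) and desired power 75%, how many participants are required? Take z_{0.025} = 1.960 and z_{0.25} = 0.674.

n = 40

For a one-sample test: n = ((z_{α/2} + z_β) / d)².
z_{α/2} + z_β = 1.960 + 0.674 = 2.634.
n = (2.634 / 0.42)² = 6.271² = 39.33.
Round up.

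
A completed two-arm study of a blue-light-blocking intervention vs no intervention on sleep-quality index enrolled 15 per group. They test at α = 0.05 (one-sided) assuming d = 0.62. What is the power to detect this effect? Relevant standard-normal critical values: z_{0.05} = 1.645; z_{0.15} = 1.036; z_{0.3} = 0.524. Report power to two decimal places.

For two equal groups, power = Φ(d·√(n/2) − z_{α}).
d·√(n/2) = 0.62 × √(15/2) = 0.62 × 2.739 = 1.698.
z_β = 1.698 − 1.645 = 0.053.
Power = Φ(0.053) = 0.521.

power ≈ 0.52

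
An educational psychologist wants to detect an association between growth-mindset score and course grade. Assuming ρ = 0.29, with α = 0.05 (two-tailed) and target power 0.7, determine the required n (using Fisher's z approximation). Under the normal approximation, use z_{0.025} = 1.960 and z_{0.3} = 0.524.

Fisher's z: C = ½·ln((1+r)/(1−r)) = ½·ln(1.8169) = 0.2986.
n = ((z_{α/2} + z_β)/C)² + 3.
(1.960 + 0.524) / 0.2986 = 2.484 / 0.2986 = 8.319.
n = 8.319² + 3 = 69.20 + 3 = 72.2.
Round up.

n = 73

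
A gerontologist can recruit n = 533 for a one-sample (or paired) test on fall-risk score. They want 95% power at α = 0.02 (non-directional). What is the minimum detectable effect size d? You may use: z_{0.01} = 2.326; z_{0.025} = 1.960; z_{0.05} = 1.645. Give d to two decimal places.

d_min ≈ 0.17

For a single sample (or paired design) of n = 533: d_min = (z_{α/2} + z_β)/√n.
z-sum = 2.326 + 1.645 = 3.971.
d_min = 3.971 / √533 = 3.971 / 23.087 = 0.172.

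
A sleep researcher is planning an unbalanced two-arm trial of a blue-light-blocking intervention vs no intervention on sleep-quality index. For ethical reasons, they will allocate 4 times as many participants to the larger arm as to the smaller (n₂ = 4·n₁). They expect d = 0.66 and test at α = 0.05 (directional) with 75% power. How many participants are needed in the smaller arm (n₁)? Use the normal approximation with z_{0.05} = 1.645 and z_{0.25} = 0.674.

With allocation ratio k = n₂/n₁ = 4, Var(x̄₁−x̄₂) = σ²(1/n₁ + 1/(k·n₁)) = σ²·(k+1)/(k·n₁).
So n₁ = (1 + 1/k)·((z_{α} + z_β)/d)² = 1.250 × (2.319/0.66)².
n₁ = 1.250 × 12.35 = 15.4.
Round up: n₁ = 16, giving n₂ = 4 × 16 = 64.

n₁ = 16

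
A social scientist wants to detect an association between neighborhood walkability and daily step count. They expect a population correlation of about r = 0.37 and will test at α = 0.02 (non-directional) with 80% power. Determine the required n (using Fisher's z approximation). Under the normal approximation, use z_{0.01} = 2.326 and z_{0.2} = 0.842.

n = 70

Fisher's z: C = ½·ln((1+r)/(1−r)) = ½·ln(2.1746) = 0.3884.
n = ((z_{α/2} + z_β)/C)² + 3.
(2.326 + 0.842) / 0.3884 = 3.168 / 0.3884 = 8.157.
n = 8.157² + 3 = 66.53 + 3 = 69.5.
Round up.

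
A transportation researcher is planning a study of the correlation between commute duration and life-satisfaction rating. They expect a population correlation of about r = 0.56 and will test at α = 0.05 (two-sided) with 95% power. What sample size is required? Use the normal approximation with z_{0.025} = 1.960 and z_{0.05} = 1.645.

Fisher's z: C = ½·ln((1+r)/(1−r)) = ½·ln(3.5455) = 0.6328.
n = ((z_{α/2} + z_β)/C)² + 3.
(1.960 + 1.645) / 0.6328 = 3.605 / 0.6328 = 5.697.
n = 5.697² + 3 = 32.45 + 3 = 35.5.
Round up.

n = 36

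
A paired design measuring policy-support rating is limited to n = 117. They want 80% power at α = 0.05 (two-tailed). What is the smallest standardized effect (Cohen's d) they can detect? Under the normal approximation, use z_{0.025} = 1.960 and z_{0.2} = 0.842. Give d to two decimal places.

For a single sample (or paired design) of n = 117: d_min = (z_{α/2} + z_β)/√n.
z-sum = 1.960 + 0.842 = 2.802.
d_min = 2.802 / √117 = 2.802 / 10.817 = 0.259.

d_min ≈ 0.26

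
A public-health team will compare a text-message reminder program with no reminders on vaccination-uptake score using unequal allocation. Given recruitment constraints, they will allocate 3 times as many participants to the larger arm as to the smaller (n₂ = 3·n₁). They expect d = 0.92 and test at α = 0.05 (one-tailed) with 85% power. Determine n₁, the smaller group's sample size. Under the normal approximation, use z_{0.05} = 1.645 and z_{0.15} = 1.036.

n₁ = 12

With allocation ratio k = n₂/n₁ = 3, Var(x̄₁−x̄₂) = σ²(1/n₁ + 1/(k·n₁)) = σ²·(k+1)/(k·n₁).
So n₁ = (1 + 1/k)·((z_{α} + z_β)/d)² = 1.333 × (2.681/0.92)².
n₁ = 1.333 × 8.49 = 11.3.
Round up: n₁ = 12, giving n₂ = 3 × 12 = 36.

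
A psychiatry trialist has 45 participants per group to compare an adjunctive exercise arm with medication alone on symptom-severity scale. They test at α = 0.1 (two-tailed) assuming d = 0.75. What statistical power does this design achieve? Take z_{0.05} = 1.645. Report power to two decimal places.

For two equal groups, power = Φ(d·√(n/2) − z_{α/2}).
d·√(n/2) = 0.75 × √(45/2) = 0.75 × 4.743 = 3.558.
z_β = 3.558 − 1.645 = 1.913.
Power = Φ(1.913) = 0.972.

power ≈ 0.97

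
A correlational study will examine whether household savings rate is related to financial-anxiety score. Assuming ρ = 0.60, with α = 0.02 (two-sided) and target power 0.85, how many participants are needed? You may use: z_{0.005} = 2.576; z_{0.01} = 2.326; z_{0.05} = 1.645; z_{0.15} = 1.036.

n = 27

Fisher's z: C = ½·ln((1+r)/(1−r)) = ½·ln(4.0000) = 0.6931.
n = ((z_{α/2} + z_β)/C)² + 3.
(2.326 + 1.036) / 0.6931 = 3.362 / 0.6931 = 4.851.
n = 4.851² + 3 = 23.53 + 3 = 26.5.
Round up.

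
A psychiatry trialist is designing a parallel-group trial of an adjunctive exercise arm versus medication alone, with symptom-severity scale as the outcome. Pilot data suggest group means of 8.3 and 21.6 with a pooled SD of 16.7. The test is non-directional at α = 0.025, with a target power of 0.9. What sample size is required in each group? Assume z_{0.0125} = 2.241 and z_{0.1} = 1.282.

Cohen's d = |M₁ − M₂| / SD_pooled = |8.3 − 21.6| / 16.7 = 13.3 / 16.7 = 0.796.
For two independent groups with equal n: n = 2·((z_{α/2} + z_β) / d)².
z_{α/2} + z_β = 2.241 + 1.282 = 3.523.
n = 2 × (3.523 / 0.796)² = 2 × 4.426² = 2 × 19.59 = 39.2.
Round up to the next whole participant.

n = 40 per group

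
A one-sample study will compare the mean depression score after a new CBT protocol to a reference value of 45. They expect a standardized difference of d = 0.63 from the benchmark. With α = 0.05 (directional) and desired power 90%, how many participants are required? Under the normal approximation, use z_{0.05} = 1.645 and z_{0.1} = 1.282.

For a one-sample test: n = ((z_{α} + z_β) / d)².
z_{α} + z_β = 1.645 + 1.282 = 2.927.
n = (2.927 / 0.63)² = 4.646² = 21.59.
Round up.

n = 22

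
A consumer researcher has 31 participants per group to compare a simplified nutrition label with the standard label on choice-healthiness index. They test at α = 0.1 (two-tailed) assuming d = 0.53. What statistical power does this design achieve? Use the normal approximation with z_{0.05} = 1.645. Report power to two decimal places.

power ≈ 0.67

For two equal groups, power = Φ(d·√(n/2) − z_{α/2}).
d·√(n/2) = 0.53 × √(31/2) = 0.53 × 3.937 = 2.087.
z_β = 2.087 − 1.645 = 0.442.
Power = Φ(0.442) = 0.671.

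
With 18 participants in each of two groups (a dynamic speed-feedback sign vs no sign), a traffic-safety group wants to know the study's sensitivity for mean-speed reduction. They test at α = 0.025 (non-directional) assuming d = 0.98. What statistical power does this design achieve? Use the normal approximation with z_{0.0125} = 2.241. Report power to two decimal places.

For two equal groups, power = Φ(d·√(n/2) − z_{α/2}).
d·√(n/2) = 0.98 × √(18/2) = 0.98 × 3.000 = 2.940.
z_β = 2.940 − 2.241 = 0.699.
Power = Φ(0.699) = 0.758.

power ≈ 0.76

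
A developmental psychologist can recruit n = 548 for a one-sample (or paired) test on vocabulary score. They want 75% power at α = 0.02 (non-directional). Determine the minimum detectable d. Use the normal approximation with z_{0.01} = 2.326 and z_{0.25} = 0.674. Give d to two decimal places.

For a single sample (or paired design) of n = 548: d_min = (z_{α/2} + z_β)/√n.
z-sum = 2.326 + 0.674 = 3.000.
d_min = 3.000 / √548 = 3.000 / 23.409 = 0.128.

d_min ≈ 0.13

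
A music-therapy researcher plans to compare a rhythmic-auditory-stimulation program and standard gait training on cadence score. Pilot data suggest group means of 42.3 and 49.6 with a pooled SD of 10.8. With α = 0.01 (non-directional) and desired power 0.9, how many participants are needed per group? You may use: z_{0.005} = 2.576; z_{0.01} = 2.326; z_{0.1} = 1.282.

Cohen's d = |M₁ − M₂| / SD_pooled = |42.3 − 49.6| / 10.8 = 7.3 / 10.8 = 0.676.
For two independent groups with equal n: n = 2·((z_{α/2} + z_β) / d)².
z_{α/2} + z_β = 2.576 + 1.282 = 3.858.
n = 2 × (3.858 / 0.676)² = 2 × 5.707² = 2 × 32.57 = 65.1.
Round up to the next whole participant.

n = 66 per group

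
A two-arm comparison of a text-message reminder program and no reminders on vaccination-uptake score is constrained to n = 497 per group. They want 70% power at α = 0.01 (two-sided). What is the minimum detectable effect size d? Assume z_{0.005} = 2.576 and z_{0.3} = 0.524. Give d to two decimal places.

d_min ≈ 0.20

For two independent groups of n = 497 each: d_min = (z_{α/2} + z_β)·√(2/n).
z-sum = 2.576 + 0.524 = 3.100.
d_min = 3.100 × √(2/497) = 3.100 × 0.0634 = 0.197.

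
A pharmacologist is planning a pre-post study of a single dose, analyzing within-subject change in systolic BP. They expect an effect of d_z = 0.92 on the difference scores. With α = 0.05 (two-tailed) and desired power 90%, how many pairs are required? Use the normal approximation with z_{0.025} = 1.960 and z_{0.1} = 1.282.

n = 13 pairs

For a paired (one-sample on differences) test: n = ((z_{α/2} + z_β) / d)².
z_{α/2} + z_β = 1.960 + 1.282 = 3.242.
n = (3.242 / 0.92)² = 3.524² = 12.42.
Round up.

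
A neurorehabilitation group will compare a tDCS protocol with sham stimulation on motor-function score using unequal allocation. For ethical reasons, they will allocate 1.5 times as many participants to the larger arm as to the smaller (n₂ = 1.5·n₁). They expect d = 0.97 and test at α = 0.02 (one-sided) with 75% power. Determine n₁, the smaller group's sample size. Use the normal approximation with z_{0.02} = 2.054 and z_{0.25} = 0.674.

n₁ = 14

With allocation ratio k = n₂/n₁ = 1.5, Var(x̄₁−x̄₂) = σ²(1/n₁ + 1/(k·n₁)) = σ²·(k+1)/(k·n₁).
So n₁ = (1 + 1/k)·((z_{α} + z_β)/d)² = 1.667 × (2.728/0.97)².
n₁ = 1.667 × 7.91 = 13.2.
Round up: n₁ = 14, giving n₂ = 1.5 × 14 = 21.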